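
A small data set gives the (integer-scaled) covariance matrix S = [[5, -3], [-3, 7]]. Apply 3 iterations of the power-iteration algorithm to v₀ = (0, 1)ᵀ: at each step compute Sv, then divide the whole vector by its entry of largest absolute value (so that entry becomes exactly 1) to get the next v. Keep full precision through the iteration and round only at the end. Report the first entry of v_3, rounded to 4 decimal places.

Sv0 = (-3.00000, 7.00000); divide by 7.00000 → v1 = (-0.42857, 1.00000)
Sv1 = (-5.14286, 8.28571); divide by 8.28571 → v2 = (-0.62069, 1.00000)
Sv2 = (-6.10345, 8.86207); divide by 8.86207 → v3 = (-0.68872, 1.00000)
Requested entry of v3: -354/514 = -0.6887

-0.6887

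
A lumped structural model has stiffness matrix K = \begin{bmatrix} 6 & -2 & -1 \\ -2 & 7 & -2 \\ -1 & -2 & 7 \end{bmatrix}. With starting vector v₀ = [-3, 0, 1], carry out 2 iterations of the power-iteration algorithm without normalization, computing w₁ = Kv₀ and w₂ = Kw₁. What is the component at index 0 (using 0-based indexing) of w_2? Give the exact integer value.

w1 = Kv₀ = (6·(-3) + (-2)·0 + (-1)·1; (-2)·(-3) + 7·0 + (-2)·1; (-1)·(-3) + (-2)·0 + 7·1) = (-19, 4, 10)
w2 = Kw1 = (6·(-19) + (-2)·4 + (-1)·10; (-2)·(-19) + 7·4 + (-2)·10; (-1)·(-19) + (-2)·4 + 7·10) = (-132, 46, 81)
The requested component of w2 is -132.

-132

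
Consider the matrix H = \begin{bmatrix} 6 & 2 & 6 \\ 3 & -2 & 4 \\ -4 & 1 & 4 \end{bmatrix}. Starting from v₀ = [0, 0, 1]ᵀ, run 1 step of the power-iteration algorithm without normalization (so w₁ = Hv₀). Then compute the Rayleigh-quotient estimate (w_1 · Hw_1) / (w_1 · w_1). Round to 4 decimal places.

w1 = Hv₀ = (6, 4, 4)
Hw1 = (68, 26, -4)
w1·Hw1 = 6·68 + 4·26 + 4·(-4) = 496; w1·w1 = 6·6 + 4·4 + 4·4 = 68
λ ≈ 496/68 = 7.2941

λ ≈ 7.2941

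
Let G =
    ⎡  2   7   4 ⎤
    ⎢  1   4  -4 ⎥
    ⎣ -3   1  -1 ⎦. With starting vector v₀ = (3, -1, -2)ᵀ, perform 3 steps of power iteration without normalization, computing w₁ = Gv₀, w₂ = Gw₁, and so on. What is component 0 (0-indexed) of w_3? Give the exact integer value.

523

w1 = Gv₀ = (2·3 + 7·(-1) + 4·(-2); 1·3 + 4·(-1) + (-4)·(-2); (-3)·3 + 1·(-1) + (-1)·(-2)) = (-9, 7, -8)
w2 = Gw1 = (2·(-9) + 7·7 + 4·(-8); 1·(-9) + 4·7 + (-4)·(-8); (-3)·(-9) + 1·7 + (-1)·(-8)) = (-1, 51, 42)
w3 = Gw2 = (523, 35, 12)
The requested component of w3 is 523.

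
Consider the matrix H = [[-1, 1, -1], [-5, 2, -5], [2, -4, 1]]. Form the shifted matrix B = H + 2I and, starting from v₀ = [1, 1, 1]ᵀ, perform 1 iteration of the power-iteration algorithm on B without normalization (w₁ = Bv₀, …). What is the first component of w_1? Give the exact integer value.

1

B = H + 2I has rows (1, 1, -1); (-5, 4, -5); (2, -4, 3)
w1 = Bv₀ = (1, -6, 1)
Requested component of w1: 1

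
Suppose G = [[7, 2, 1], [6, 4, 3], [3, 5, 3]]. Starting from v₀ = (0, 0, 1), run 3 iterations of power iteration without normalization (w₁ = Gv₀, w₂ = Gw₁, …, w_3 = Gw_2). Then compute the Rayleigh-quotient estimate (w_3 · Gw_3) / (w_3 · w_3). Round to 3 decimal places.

λ ≈ 10.844

w1 = Gv₀ = (1, 3, 3)
w2 = Gw1 = (16, 27, 27)
w3 = Gw2 = (193, 285, 264)
Gw3 = (2185, 3090, 2796)
w3·Gw3 = 193·2185 + 285·3090 + 264·2796 = 2040499; w3·w3 = 193·193 + 285·285 + 264·264 = 188170
λ ≈ 2040499/188170 = 10.844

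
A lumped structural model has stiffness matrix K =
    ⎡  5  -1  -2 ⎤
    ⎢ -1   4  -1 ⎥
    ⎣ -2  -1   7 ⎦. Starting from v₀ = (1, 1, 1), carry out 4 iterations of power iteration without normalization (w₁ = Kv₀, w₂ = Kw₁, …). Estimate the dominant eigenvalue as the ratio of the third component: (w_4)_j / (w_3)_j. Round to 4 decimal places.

w1 = Kv₀ = (5·1 + (-1)·1 + (-2)·1; (-1)·1 + 4·1 + (-1)·1; (-2)·1 + (-1)·1 + 7·1) = (2, 2, 4)
w2 = Kw1 = (5·2 + (-1)·2 + (-2)·4; (-1)·2 + 4·2 + (-1)·4; (-2)·2 + (-1)·2 + 7·4) = (0, 2, 22)
w3 = Kw2 = (-46, -14, 152)
w4 = Kw3 = (-520, -162, 1170)
Ratio at component: 1170 / 152 = 7.6974

7.6974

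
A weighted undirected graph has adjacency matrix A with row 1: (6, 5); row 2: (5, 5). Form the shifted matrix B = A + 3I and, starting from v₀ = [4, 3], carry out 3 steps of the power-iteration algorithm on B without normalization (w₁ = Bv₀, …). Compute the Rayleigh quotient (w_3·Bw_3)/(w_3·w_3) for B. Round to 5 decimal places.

13.52491

B = A + 3I has rows (9, 5); (5, 8)
w1 = Bv₀ = (9·4 + 5·3; 5·4 + 8·3) = (51, 44)
w2 = Bw1 = (9·51 + 5·44; 5·51 + 8·44) = (679, 607)
w3 = Bw2 = (9146, 8251)
Bw3 = (123569, 111738)
w3·Bw3 = 2052112312; w3·w3 = 151728317; μ ≈ 2052112312/151728317 = 13.52491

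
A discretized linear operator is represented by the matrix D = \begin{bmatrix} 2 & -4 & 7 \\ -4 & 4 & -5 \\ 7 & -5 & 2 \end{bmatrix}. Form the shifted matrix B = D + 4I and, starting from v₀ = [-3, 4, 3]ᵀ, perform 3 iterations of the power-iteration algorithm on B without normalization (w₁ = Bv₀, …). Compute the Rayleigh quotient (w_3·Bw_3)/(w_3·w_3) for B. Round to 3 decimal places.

μ ≈ 17.344

B = D + 4I has rows (6, -4, 7); (-4, 8, -5); (7, -5, 6)
w1 = Bv₀ = (6·(-3) + (-4)·4 + 7·3; (-4)·(-3) + 8·4 + (-5)·3; 7·(-3) + (-5)·4 + 6·3) = (-13, 29, -23)
w2 = Bw1 = (6·(-13) + (-4)·29 + 7·(-23); (-4)·(-13) + 8·29 + (-5)·(-23); 7·(-13) + (-5)·29 + 6·(-23)) = (-355, 399, -374)
w3 = Bw2 = (-6344, 6482, -6724)
Bw3 = (-111060, 110852, -117162)
w3·Bw3 = 2210904592; w3·w3 = 127474836; μ ≈ 2210904592/127474836 = 17.344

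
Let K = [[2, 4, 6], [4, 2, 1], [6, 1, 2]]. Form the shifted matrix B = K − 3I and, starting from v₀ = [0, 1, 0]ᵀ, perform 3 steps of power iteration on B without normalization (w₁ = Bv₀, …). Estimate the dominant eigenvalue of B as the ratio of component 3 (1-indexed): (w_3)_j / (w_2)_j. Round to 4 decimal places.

B = K − 3I has rows (-1, 4, 6); (4, -1, 1); (6, 1, -1)
w1 = Bv₀ = (4, -1, 1)
w2 = Bw1 = (-2, 18, 22)
w3 = Bw2 = (206, -4, -16)
Ratio: -16/22 = -0.7273

-0.7273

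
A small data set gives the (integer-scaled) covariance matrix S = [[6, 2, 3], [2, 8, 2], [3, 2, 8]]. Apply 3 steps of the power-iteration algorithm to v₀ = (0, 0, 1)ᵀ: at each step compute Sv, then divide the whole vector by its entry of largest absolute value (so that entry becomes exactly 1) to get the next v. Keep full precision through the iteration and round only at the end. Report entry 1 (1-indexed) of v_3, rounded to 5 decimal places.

Sv0 = (3.000000, 2.000000, 8.000000); divide by 8.000000 → v1 = (0.375000, 0.250000, 1.000000)
Sv1 = (5.750000, 4.750000, 9.625000); divide by 9.625000 → v2 = (0.597403, 0.493506, 1.000000)
Sv2 = (7.571429, 7.142857, 10.779221); divide by 10.779221 → v3 = (0.702410, 0.662651, 1.000000)
Requested entry of v3: 583/830 = 0.70241

0.70241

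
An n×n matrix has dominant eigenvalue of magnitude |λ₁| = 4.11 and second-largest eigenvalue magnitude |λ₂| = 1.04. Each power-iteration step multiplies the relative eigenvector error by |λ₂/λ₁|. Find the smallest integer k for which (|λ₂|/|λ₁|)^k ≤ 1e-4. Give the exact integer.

7

|λ₂/λ₁| = 1.04/4.11 = 0.25304
Need k ≥ ln(1e-4) / ln(0.25304) = -9.2103 / -1.3742 ≈ 6.702
Smallest integer k satisfying the bound: 7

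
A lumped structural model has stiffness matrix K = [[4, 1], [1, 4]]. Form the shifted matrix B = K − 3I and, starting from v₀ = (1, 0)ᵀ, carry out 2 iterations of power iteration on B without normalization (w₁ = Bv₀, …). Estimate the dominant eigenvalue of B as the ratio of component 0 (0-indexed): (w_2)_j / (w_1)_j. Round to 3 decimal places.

B = K − 3I has rows (1, 1); (1, 1)
w1 = Bv₀ = (1, 1)
w2 = Bw1 = (2, 2)
Ratio: 2/1 = 2.000

2.000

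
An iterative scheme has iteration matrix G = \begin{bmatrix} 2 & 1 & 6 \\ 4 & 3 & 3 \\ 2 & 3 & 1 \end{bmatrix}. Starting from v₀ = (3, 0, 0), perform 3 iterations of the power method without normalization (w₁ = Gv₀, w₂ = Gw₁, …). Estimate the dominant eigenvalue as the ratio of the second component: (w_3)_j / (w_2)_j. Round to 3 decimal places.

8.154

w1 = Gv₀ = (6, 12, 6)
w2 = Gw1 = (60, 78, 54)
w3 = Gw2 = (522, 636, 408)
Ratio at component: 636 / 78 = 8.154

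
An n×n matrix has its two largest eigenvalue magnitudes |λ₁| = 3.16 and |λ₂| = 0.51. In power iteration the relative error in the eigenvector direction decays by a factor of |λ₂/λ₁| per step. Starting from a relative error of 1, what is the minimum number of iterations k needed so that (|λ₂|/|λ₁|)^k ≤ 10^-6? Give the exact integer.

|λ₂/λ₁| = 0.51/3.16 = 0.16139
Need k ≥ ln(10^-6) / ln(0.16139) = -13.8155 / -1.8239 ≈ 7.575
Smallest integer k satisfying the bound: 8

8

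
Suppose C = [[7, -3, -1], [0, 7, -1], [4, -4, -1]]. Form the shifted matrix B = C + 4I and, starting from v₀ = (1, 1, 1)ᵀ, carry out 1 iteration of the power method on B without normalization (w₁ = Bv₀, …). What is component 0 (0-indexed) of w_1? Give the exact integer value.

7

B = C + 4I has rows (11, -3, -1); (0, 11, -1); (4, -4, 3)
w1 = Bv₀ = (11·1 + (-3)·1 + (-1)·1; 0·1 + 11·1 + (-1)·1; 4·1 + (-4)·1 + 3·1) = (7, 10, 3)
Requested component of w1: 7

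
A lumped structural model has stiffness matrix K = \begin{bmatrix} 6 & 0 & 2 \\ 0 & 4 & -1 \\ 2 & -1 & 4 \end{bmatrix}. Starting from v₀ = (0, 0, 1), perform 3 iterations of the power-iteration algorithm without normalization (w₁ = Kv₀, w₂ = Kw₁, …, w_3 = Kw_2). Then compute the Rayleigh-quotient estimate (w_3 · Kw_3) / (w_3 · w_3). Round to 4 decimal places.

7.2708

w1 = Kv₀ = (2, -1, 4)
w2 = Kw1 = (20, -8, 21)
w3 = Kw2 = (162, -53, 132)
Kw3 = (1236, -344, 905)
w3·Kw3 = 162·1236 + (-53)·(-344) + 132·905 = 337924; w3·w3 = 162·162 + (-53)·(-53) + 132·132 = 46477
λ ≈ 337924/46477 = 7.2708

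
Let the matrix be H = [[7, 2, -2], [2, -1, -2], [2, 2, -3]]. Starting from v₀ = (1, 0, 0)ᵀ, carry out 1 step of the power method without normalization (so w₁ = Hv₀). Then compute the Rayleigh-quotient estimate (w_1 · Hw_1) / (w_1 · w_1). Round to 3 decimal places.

6.719

w1 = Hv₀ = (7, 2, 2)
Hw1 = (49, 8, 12)
w1·Hw1 = 7·49 + 2·8 + 2·12 = 383; w1·w1 = 7·7 + 2·2 + 2·2 = 57
λ ≈ 383/57 = 6.719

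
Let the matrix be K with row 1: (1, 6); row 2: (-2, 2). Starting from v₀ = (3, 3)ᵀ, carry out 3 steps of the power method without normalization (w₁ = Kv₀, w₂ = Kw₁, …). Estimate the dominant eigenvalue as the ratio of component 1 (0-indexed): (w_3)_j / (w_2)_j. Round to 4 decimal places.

λ ≈ 3.0000

w1 = Kv₀ = (1·3 + 6·3; (-2)·3 + 2·3) = (21, 0)
w2 = Kw1 = (1·21 + 6·0; (-2)·21 + 2·0) = (21, -42)
w3 = Kw2 = (-231, -126)
Ratio at component: -126 / -42 = 3.0000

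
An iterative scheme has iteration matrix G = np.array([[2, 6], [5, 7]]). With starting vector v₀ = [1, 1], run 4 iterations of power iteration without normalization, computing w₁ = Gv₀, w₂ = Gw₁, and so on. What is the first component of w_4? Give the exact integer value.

w1 = Gv₀ = (8, 12)
w2 = Gw1 = (88, 124)
w3 = Gw2 = (920, 1308)
w4 = Gw3 = (9688, 13756)
The requested component of w4 is 9688.

9688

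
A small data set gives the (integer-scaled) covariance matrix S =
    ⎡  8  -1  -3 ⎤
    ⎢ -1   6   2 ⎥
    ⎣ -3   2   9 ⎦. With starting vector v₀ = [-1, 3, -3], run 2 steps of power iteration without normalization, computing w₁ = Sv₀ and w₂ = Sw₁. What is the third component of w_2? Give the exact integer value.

w1 = Sv₀ = (-2, 13, -18)
w2 = Sw1 = (25, 44, -130)
The requested component of w2 is -130.

-130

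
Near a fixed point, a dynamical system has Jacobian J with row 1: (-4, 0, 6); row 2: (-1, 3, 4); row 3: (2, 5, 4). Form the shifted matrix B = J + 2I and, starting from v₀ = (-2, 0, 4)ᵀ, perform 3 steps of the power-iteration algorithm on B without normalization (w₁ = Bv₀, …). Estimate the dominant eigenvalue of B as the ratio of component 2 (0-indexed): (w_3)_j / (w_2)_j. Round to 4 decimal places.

9.1504

B = J + 2I has rows (-2, 0, 6); (-1, 5, 4); (2, 5, 6)
w1 = Bv₀ = (28, 18, 20)
w2 = Bw1 = (64, 142, 266)
w3 = Bw2 = (1468, 1710, 2434)
Ratio: 2434/266 = 9.1504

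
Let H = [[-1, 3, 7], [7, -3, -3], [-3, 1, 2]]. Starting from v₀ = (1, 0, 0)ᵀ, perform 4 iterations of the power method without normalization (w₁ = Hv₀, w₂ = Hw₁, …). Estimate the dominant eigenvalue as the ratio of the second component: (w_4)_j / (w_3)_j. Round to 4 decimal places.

-6.2308

w1 = Hv₀ = (-1, 7, -3)
w2 = Hw1 = (1, -19, 4)
w3 = Hw2 = (-30, 52, -14)
w4 = Hw3 = (88, -324, 114)
Ratio at component: -324 / 52 = -6.2308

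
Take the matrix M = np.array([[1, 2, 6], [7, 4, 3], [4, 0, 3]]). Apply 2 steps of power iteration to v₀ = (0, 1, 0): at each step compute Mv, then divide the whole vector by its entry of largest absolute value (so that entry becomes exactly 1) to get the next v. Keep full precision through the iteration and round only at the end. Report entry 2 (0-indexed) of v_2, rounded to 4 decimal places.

Mv0 = (2.00000, 4.00000, 0.00000); divide by 4.00000 → v1 = (0.50000, 1.00000, 0.00000)
Mv1 = (2.50000, 7.50000, 2.00000); divide by 7.50000 → v2 = (0.33333, 1.00000, 0.26667)
Requested entry of v2: 8/30 = 0.2667

0.2667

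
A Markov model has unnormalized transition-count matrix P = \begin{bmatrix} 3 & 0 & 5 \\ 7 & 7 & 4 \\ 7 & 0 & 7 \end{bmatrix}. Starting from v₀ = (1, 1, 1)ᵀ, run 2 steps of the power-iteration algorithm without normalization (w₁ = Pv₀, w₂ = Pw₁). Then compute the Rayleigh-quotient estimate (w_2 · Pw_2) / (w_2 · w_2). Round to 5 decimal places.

w1 = Pv₀ = (8, 18, 14)
w2 = Pw1 = (94, 238, 154)
Pw2 = (1052, 2940, 1736)
w2·Pw2 = 94·1052 + 238·2940 + 154·1736 = 1065952; w2·w2 = 94·94 + 238·238 + 154·154 = 89196
λ ≈ 1065952/89196 = 11.95067

11.95067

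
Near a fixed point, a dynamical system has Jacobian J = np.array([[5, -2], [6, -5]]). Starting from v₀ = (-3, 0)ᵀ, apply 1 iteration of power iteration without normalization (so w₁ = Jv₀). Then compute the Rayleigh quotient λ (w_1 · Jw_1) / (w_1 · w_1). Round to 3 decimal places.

1.066

w1 = Jv₀ = (5·(-3) + (-2)·0; 6·(-3) + (-5)·0) = (-15, -18)
Jw1 = (-39, 0)
w1·Jw1 = (-15)·(-39) + (-18)·0 = 585; w1·w1 = (-15)·(-15) + (-18)·(-18) = 549
λ ≈ 585/549 = 1.066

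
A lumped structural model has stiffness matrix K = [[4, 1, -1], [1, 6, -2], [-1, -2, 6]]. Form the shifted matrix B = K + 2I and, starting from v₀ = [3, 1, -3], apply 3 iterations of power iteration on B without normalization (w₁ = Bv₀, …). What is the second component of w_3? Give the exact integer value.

2482

B = K + 2I has rows (6, 1, -1); (1, 8, -2); (-1, -2, 8)
w1 = Bv₀ = (6·3 + 1·1 + (-1)·(-3); 1·3 + 8·1 + (-2)·(-3); (-1)·3 + (-2)·1 + 8·(-3)) = (22, 17, -29)
w2 = Bw1 = (6·22 + 1·17 + (-1)·(-29); 1·22 + 8·17 + (-2)·(-29); (-1)·22 + (-2)·17 + 8·(-29)) = (178, 216, -288)
w3 = Bw2 = (1572, 2482, -2914)
Requested component of w3: 2482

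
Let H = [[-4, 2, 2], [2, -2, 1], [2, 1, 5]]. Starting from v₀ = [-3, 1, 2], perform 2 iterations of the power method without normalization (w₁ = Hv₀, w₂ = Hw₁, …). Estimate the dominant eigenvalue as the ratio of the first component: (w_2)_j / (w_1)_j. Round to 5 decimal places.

w1 = Hv₀ = (18, -6, 5)
w2 = Hw1 = (-74, 53, 55)
Ratio at component: -74 / 18 = -4.11111

λ ≈ -4.11111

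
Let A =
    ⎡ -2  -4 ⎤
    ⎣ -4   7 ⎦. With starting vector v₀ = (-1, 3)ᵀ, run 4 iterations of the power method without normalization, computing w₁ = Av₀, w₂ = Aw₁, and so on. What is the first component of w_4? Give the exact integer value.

-5900

w1 = Av₀ = ((-2)·(-1) + (-4)·3; (-4)·(-1) + 7·3) = (-10, 25)
w2 = Aw1 = ((-2)·(-10) + (-4)·25; (-4)·(-10) + 7·25) = (-80, 215)
w3 = Aw2 = (-700, 1825)
w4 = Aw3 = (-5900, 15575)
The requested component of w4 is -5900.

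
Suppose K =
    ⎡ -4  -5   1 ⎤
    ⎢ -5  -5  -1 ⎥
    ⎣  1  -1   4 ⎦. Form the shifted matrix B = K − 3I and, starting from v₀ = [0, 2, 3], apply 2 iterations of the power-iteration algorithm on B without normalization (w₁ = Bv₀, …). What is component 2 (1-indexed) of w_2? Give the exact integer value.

186

B = K − 3I has rows (-7, -5, 1); (-5, -8, -1); (1, -1, 1)
w1 = Bv₀ = ((-7)·0 + (-5)·2 + 1·3; (-5)·0 + (-8)·2 + (-1)·3; 1·0 + (-1)·2 + 1·3) = (-7, -19, 1)
w2 = Bw1 = ((-7)·(-7) + (-5)·(-19) + 1·1; (-5)·(-7) + (-8)·(-19) + (-1)·1; 1·(-7) + (-1)·(-19) + 1·1) = (145, 186, 13)
Requested component of w2: 186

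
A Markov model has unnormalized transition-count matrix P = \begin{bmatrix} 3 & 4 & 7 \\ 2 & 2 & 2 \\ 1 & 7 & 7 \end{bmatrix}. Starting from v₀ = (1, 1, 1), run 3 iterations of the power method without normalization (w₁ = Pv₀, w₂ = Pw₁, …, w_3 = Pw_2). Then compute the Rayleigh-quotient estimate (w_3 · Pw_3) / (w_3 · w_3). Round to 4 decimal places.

11.2081

w1 = Pv₀ = (3·1 + 4·1 + 7·1; 2·1 + 2·1 + 2·1; 1·1 + 7·1 + 7·1) = (14, 6, 15)
w2 = Pw1 = (3·14 + 4·6 + 7·15; 2·14 + 2·6 + 2·15; 1·14 + 7·6 + 7·15) = (171, 70, 161)
w3 = Pw2 = (1920, 804, 1788)
Pw3 = (21492, 9024, 20064)
w3·Pw3 = 1920·21492 + 804·9024 + 1788·20064 = 84394368; w3·w3 = 1920·1920 + 804·804 + 1788·1788 = 7529760
λ ≈ 84394368/7529760 = 11.2081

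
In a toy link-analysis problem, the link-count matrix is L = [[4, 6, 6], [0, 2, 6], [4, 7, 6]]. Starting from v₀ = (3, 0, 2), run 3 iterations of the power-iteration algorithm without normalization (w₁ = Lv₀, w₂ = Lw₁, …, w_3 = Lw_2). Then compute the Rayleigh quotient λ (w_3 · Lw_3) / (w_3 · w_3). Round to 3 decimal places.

w1 = Lv₀ = (4·3 + 6·0 + 6·2; 0·3 + 2·0 + 6·2; 4·3 + 7·0 + 6·2) = (24, 12, 24)
w2 = Lw1 = (4·24 + 6·12 + 6·24; 0·24 + 2·12 + 6·24; 4·24 + 7·12 + 6·24) = (312, 168, 324)
w3 = Lw2 = (4200, 2280, 4368)
Lw3 = (56688, 30768, 58968)
w3·Lw3 = 4200·56688 + 2280·30768 + 4368·58968 = 565812864; w3·w3 = 4200·4200 + 2280·2280 + 4368·4368 = 41917824
λ ≈ 565812864/41917824 = 13.498

13.498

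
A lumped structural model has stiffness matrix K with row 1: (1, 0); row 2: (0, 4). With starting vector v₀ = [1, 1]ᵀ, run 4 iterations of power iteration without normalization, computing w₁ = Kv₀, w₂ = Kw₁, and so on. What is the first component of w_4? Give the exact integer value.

1

w1 = Kv₀ = (1, 4)
w2 = Kw1 = (1, 16)
w3 = Kw2 = (1, 64)
w4 = Kw3 = (1, 256)
The requested component of w4 is 1.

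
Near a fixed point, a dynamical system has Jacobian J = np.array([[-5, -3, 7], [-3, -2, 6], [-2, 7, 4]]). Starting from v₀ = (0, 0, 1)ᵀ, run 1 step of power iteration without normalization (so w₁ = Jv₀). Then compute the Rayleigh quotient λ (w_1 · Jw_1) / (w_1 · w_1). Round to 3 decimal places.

λ ≈ -0.525

w1 = Jv₀ = ((-5)·0 + (-3)·0 + 7·1; (-3)·0 + (-2)·0 + 6·1; (-2)·0 + 7·0 + 4·1) = (7, 6, 4)
Jw1 = (-25, -9, 44)
w1·Jw1 = 7·(-25) + 6·(-9) + 4·44 = -53; w1·w1 = 7·7 + 6·6 + 4·4 = 101
λ ≈ -53/101 = -0.525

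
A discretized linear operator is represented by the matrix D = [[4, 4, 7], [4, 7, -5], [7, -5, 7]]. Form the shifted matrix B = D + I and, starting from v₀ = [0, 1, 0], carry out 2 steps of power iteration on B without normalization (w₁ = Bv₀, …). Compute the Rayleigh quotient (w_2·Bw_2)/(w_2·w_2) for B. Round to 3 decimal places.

B = D + I has rows (5, 4, 7); (4, 8, -5); (7, -5, 8)
w1 = Bv₀ = (5·0 + 4·1 + 7·0; 4·0 + 8·1 + (-5)·0; 7·0 + (-5)·1 + 8·0) = (4, 8, -5)
w2 = Bw1 = (5·4 + 4·8 + 7·(-5); 4·4 + 8·8 + (-5)·(-5); 7·4 + (-5)·8 + 8·(-5)) = (17, 105, -52)
Bw2 = (141, 1168, -822)
w2·Bw2 = 167781; w2·w2 = 14018; μ ≈ 167781/14018 = 11.969

μ ≈ 11.969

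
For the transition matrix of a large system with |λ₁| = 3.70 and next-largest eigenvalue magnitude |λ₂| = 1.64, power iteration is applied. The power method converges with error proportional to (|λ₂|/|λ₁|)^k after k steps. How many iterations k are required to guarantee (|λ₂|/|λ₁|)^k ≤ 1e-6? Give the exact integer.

17

|λ₂/λ₁| = 1.64/3.70 = 0.44324
Need k ≥ ln(1e-6) / ln(0.44324) = -13.8155 / -0.8136 ≈ 16.980
Smallest integer k satisfying the bound: 17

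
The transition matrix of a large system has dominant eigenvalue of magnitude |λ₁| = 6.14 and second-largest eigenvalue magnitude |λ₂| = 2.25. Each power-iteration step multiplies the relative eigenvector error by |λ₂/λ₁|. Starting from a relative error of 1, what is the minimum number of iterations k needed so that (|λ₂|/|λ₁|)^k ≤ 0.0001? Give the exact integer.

|λ₂/λ₁| = 2.25/6.14 = 0.36645
Need k ≥ ln(0.0001) / ln(0.36645) = -9.2103 / -1.0039 ≈ 9.175
Smallest integer k satisfying the bound: 10

10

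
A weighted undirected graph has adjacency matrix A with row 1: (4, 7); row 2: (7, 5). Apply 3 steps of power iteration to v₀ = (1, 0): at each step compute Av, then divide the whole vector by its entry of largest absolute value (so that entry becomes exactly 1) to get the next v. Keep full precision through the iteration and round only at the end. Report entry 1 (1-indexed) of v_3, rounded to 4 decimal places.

0.9104

Av0 = (4.00000, 7.00000); divide by 7.00000 → v1 = (0.57143, 1.00000)
Av1 = (9.28571, 9.00000); divide by 9.28571 → v2 = (1.00000, 0.96923)
Av2 = (10.78462, 11.84615); divide by 11.84615 → v3 = (0.91039, 1.00000)
Requested entry of v3: 701/770 = 0.9104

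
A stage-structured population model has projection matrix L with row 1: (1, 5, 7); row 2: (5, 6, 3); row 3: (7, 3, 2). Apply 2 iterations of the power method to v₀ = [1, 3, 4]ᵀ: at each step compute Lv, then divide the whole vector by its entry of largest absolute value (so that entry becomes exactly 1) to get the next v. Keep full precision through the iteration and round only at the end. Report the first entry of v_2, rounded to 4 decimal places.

0.7709

Lv0 = (44.00000, 35.00000, 24.00000); divide by 44.00000 → v1 = (1.00000, 0.79545, 0.54545)
Lv1 = (8.79545, 11.40909, 10.47727); divide by 11.40909 → v2 = (0.77092, 1.00000, 0.91833)
Requested entry of v2: 387/502 = 0.7709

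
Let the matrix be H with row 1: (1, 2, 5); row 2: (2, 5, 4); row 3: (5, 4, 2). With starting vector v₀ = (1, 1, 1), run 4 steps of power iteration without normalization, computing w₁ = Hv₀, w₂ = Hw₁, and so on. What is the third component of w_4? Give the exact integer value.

w1 = Hv₀ = (8, 11, 11)
w2 = Hw1 = (85, 115, 106)
w3 = Hw2 = (845, 1169, 1097)
w4 = Hw3 = (8668, 11923, 11095)
The requested component of w4 is 11095.

11095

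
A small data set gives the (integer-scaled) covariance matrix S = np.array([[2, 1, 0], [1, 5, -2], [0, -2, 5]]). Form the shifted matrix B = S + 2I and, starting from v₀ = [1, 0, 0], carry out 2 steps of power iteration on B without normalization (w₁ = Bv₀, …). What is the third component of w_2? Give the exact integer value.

B = S + 2I has rows (4, 1, 0); (1, 7, -2); (0, -2, 7)
w1 = Bv₀ = (4, 1, 0)
w2 = Bw1 = (17, 11, -2)
Requested component of w2: -2

-2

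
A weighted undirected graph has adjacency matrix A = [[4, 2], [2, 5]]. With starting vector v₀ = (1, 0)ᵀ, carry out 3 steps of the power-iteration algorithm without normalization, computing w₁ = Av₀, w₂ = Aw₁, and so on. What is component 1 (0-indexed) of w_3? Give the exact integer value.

130

w1 = Av₀ = (4·1 + 2·0; 2·1 + 5·0) = (4, 2)
w2 = Aw1 = (4·4 + 2·2; 2·4 + 5·2) = (20, 18)
w3 = Aw2 = (116, 130)
The requested component of w3 is 130.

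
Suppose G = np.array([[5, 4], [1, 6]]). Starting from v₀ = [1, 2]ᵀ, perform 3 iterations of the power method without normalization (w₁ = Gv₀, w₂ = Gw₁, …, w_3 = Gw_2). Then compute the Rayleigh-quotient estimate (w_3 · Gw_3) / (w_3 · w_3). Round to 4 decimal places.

w1 = Gv₀ = (13, 13)
w2 = Gw1 = (117, 91)
w3 = Gw2 = (949, 663)
Gw3 = (7397, 4927)
w3·Gw3 = 949·7397 + 663·4927 = 10286354; w3·w3 = 949·949 + 663·663 = 1340170
λ ≈ 10286354/1340170 = 7.6754

λ ≈ 7.6754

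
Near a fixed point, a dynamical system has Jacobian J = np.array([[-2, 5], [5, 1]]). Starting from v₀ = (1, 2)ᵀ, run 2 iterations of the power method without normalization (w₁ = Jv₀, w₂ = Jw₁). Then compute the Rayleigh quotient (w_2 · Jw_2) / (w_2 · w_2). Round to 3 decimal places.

4.053

w1 = Jv₀ = ((-2)·1 + 5·2; 5·1 + 1·2) = (8, 7)
w2 = Jw1 = ((-2)·8 + 5·7; 5·8 + 1·7) = (19, 47)
Jw2 = (197, 142)
w2·Jw2 = 19·197 + 47·142 = 10417; w2·w2 = 19·19 + 47·47 = 2570
λ ≈ 10417/2570 = 4.053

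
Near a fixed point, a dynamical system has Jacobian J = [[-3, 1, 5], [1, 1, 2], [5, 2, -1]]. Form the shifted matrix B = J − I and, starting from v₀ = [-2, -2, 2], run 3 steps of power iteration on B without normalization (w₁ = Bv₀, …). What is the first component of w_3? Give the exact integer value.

1188

B = J − I has rows (-4, 1, 5); (1, 0, 2); (5, 2, -2)
w1 = Bv₀ = ((-4)·(-2) + 1·(-2) + 5·2; 1·(-2) + 0·(-2) + 2·2; 5·(-2) + 2·(-2) + (-2)·2) = (16, 2, -18)
w2 = Bw1 = ((-4)·16 + 1·2 + 5·(-18); 1·16 + 0·2 + 2·(-18); 5·16 + 2·2 + (-2)·(-18)) = (-152, -20, 120)
w3 = Bw2 = (1188, 88, -1040)
Requested component of w3: 1188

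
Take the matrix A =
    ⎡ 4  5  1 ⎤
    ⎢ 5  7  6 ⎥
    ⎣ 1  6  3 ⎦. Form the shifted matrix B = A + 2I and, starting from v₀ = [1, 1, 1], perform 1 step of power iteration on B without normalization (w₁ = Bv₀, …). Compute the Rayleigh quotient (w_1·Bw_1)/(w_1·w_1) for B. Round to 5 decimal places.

B = A + 2I has rows (6, 5, 1); (5, 9, 6); (1, 6, 5)
w1 = Bv₀ = (6·1 + 5·1 + 1·1; 5·1 + 9·1 + 6·1; 1·1 + 6·1 + 5·1) = (12, 20, 12)
Bw1 = (184, 312, 192)
w1·Bw1 = 10752; w1·w1 = 688; μ ≈ 10752/688 = 15.62791

μ ≈ 15.62791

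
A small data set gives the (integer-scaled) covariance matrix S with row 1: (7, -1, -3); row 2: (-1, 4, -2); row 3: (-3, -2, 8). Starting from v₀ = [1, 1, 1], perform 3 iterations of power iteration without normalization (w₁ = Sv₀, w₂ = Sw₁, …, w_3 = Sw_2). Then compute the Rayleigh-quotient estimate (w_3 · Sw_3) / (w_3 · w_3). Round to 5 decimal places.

w1 = Sv₀ = (3, 1, 3)
w2 = Sw1 = (11, -5, 13)
w3 = Sw2 = (43, -57, 81)
Sw3 = (115, -433, 633)
w3·Sw3 = 43·115 + (-57)·(-433) + 81·633 = 80899; w3·w3 = 43·43 + (-57)·(-57) + 81·81 = 11659
λ ≈ 80899/11659 = 6.93876

λ ≈ 6.93876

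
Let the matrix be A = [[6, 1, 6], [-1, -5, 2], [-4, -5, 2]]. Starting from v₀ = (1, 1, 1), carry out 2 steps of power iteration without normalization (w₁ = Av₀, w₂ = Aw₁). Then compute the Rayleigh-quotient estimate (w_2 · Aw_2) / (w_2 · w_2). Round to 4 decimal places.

w1 = Av₀ = (13, -4, -7)
w2 = Aw1 = (32, -7, -46)
Aw2 = (-91, -89, -185)
w2·Aw2 = 32·(-91) + (-7)·(-89) + (-46)·(-185) = 6221; w2·w2 = 32·32 + (-7)·(-7) + (-46)·(-46) = 3189
λ ≈ 6221/3189 = 1.9508

1.9508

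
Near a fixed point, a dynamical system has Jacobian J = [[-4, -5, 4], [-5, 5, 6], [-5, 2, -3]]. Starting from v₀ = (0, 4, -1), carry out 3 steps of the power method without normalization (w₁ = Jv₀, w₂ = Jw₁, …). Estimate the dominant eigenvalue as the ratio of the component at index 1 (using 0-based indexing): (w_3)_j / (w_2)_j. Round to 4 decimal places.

λ ≈ 6.3281

w1 = Jv₀ = (-24, 14, 11)
w2 = Jw1 = (70, 256, 115)
w3 = Jw2 = (-1100, 1620, -183)
Ratio at component: 1620 / 256 = 6.3281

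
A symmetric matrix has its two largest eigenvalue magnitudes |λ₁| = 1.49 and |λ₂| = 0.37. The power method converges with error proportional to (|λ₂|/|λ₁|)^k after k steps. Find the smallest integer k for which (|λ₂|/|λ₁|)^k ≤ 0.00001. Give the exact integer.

|λ₂/λ₁| = 0.37/1.49 = 0.24832
Need k ≥ ln(0.00001) / ln(0.24832) = -11.5129 / -1.3930 ≈ 8.265
Smallest integer k satisfying the bound: 9

9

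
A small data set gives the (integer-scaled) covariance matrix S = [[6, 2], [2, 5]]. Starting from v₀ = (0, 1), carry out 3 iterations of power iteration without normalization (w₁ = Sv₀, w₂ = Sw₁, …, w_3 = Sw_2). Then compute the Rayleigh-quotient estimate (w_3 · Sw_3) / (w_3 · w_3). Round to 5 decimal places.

w1 = Sv₀ = (2, 5)
w2 = Sw1 = (22, 29)
w3 = Sw2 = (190, 189)
Sw3 = (1518, 1325)
w3·Sw3 = 190·1518 + 189·1325 = 538845; w3·w3 = 190·190 + 189·189 = 71821
λ ≈ 538845/71821 = 7.50261

7.50261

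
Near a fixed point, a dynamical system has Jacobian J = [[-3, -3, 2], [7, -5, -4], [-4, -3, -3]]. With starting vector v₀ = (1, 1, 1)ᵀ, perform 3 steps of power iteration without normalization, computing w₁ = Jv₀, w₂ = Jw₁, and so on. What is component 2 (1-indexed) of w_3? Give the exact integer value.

w1 = Jv₀ = ((-3)·1 + (-3)·1 + 2·1; 7·1 + (-5)·1 + (-4)·1; (-4)·1 + (-3)·1 + (-3)·1) = (-4, -2, -10)
w2 = Jw1 = ((-3)·(-4) + (-3)·(-2) + 2·(-10); 7·(-4) + (-5)·(-2) + (-4)·(-10); (-4)·(-4) + (-3)·(-2) + (-3)·(-10)) = (-2, 22, 52)
w3 = Jw2 = (44, -332, -214)
The requested component of w3 is -332.

-332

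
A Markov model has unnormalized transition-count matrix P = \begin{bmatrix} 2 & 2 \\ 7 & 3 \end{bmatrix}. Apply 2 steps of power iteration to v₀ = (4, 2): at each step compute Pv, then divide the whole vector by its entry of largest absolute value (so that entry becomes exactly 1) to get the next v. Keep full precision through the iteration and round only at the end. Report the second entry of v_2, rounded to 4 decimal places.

Pv0 = (12.00000, 34.00000); divide by 34.00000 → v1 = (0.35294, 1.00000)
Pv1 = (2.70588, 5.47059); divide by 5.47059 → v2 = (0.49462, 1.00000)
Requested entry of v2: 186/186 = 1.0000

1.0000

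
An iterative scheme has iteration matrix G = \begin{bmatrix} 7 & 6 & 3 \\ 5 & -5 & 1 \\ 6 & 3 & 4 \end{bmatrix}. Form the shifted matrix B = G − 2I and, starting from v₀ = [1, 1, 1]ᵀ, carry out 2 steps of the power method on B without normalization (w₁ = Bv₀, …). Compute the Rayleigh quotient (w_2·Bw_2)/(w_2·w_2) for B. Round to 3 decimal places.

B = G − 2I has rows (5, 6, 3); (5, -7, 1); (6, 3, 2)
w1 = Bv₀ = (5·1 + 6·1 + 3·1; 5·1 + (-7)·1 + 1·1; 6·1 + 3·1 + 2·1) = (14, -1, 11)
w2 = Bw1 = (5·14 + 6·(-1) + 3·11; 5·14 + (-7)·(-1) + 1·11; 6·14 + 3·(-1) + 2·11) = (97, 88, 103)
Bw2 = (1322, -28, 1052)
w2·Bw2 = 234126; w2·w2 = 27762; μ ≈ 234126/27762 = 8.433

8.433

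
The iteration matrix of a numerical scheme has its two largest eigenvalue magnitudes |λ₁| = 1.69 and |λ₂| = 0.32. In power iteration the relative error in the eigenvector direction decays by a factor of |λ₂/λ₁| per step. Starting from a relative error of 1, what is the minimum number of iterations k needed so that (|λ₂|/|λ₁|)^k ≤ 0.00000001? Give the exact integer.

12

|λ₂/λ₁| = 0.32/1.69 = 0.18935
Need k ≥ ln(0.00000001) / ln(0.18935) = -18.4207 / -1.6642 ≈ 11.069
Smallest integer k satisfying the bound: 12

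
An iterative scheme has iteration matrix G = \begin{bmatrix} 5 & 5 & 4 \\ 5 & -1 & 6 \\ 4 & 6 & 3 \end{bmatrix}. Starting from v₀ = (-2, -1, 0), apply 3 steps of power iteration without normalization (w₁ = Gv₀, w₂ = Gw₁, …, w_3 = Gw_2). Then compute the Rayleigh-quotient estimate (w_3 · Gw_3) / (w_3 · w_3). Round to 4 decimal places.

λ ≈ 12.4982

w1 = Gv₀ = (5·(-2) + 5·(-1) + 4·0; 5·(-2) + (-1)·(-1) + 6·0; 4·(-2) + 6·(-1) + 3·0) = (-15, -9, -14)
w2 = Gw1 = (5·(-15) + 5·(-9) + 4·(-14); 5·(-15) + (-1)·(-9) + 6·(-14); 4·(-15) + 6·(-9) + 3·(-14)) = (-176, -150, -156)
w3 = Gw2 = (-2254, -1666, -2072)
Gw3 = (-27888, -22036, -25228)
w3·Gw3 = (-2254)·(-27888) + (-1666)·(-22036) + (-2072)·(-25228) = 151843944; w3·w3 = (-2254)·(-2254) + (-1666)·(-1666) + (-2072)·(-2072) = 12149256
λ ≈ 151843944/12149256 = 12.4982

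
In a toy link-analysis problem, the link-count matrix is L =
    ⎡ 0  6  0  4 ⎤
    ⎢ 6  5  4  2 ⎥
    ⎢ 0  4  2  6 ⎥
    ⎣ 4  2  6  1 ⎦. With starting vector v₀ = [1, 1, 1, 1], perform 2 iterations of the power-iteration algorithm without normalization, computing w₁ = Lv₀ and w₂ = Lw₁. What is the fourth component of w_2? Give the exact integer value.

159

w1 = Lv₀ = (0·1 + 6·1 + 0·1 + 4·1; 6·1 + 5·1 + 4·1 + 2·1; 0·1 + 4·1 + 2·1 + 6·1; 4·1 + 2·1 + 6·1 + 1·1) = (10, 17, 12, 13)
w2 = Lw1 = (0·10 + 6·17 + 0·12 + 4·13; 6·10 + 5·17 + 4·12 + 2·13; 0·10 + 4·17 + 2·12 + 6·13; 4·10 + 2·17 + 6·12 + 1·13) = (154, 219, 170, 159)
The requested component of w2 is 159.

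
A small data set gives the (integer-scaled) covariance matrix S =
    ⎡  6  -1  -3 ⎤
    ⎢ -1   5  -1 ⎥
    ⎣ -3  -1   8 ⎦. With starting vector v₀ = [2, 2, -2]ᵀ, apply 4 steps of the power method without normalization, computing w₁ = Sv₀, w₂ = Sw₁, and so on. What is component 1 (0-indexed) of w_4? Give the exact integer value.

w1 = Sv₀ = (16, 10, -24)
w2 = Sw1 = (158, 58, -250)
w3 = Sw2 = (1640, 382, -2532)
w4 = Sw3 = (17054, 2802, -25558)
The requested component of w4 is 2802.

2802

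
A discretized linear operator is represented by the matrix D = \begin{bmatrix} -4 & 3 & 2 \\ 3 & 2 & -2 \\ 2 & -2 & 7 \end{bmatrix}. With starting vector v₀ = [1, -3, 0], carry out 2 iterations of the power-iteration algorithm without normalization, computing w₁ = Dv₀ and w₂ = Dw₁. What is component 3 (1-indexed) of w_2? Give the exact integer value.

36

w1 = Dv₀ = (-13, -3, 8)
w2 = Dw1 = (59, -61, 36)
The requested component of w2 is 36.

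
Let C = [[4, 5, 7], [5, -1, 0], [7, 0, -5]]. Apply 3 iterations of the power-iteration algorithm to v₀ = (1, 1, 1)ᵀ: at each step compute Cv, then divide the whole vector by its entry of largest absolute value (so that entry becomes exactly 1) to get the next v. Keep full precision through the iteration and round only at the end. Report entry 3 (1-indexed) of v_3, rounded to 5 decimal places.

0.11844

Cv0 = (16.000000, 4.000000, 2.000000); divide by 16.000000 → v1 = (1.000000, 0.250000, 0.125000)
Cv1 = (6.125000, 4.750000, 6.375000); divide by 6.375000 → v2 = (0.960784, 0.745098, 1.000000)
Cv2 = (14.568627, 4.058824, 1.725490); divide by 14.568627 → v3 = (1.000000, 0.278600, 0.118439)
Requested entry of v3: 176/1486 = 0.11844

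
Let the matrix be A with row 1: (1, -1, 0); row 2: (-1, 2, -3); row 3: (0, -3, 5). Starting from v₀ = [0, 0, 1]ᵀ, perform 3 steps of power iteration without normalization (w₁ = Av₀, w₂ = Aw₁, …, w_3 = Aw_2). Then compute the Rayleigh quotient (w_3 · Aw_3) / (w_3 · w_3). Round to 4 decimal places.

w1 = Av₀ = (1·0 + (-1)·0 + 0·1; (-1)·0 + 2·0 + (-3)·1; 0·0 + (-3)·0 + 5·1) = (0, -3, 5)
w2 = Aw1 = (1·0 + (-1)·(-3) + 0·5; (-1)·0 + 2·(-3) + (-3)·5; 0·0 + (-3)·(-3) + 5·5) = (3, -21, 34)
w3 = Aw2 = (24, -147, 233)
Aw3 = (171, -1017, 1606)
w3·Aw3 = 24·171 + (-147)·(-1017) + 233·1606 = 527801; w3·w3 = 24·24 + (-147)·(-147) + 233·233 = 76474
λ ≈ 527801/76474 = 6.9017

6.9017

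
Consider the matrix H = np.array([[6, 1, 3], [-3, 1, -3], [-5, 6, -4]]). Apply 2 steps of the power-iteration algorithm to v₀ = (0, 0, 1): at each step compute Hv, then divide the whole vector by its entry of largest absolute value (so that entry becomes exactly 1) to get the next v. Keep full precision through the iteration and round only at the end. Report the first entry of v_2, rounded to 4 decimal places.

-0.1765

Hv0 = (3.00000, -3.00000, -4.00000); divide by -4.00000 → v1 = (-0.75000, 0.75000, 1.00000)
Hv1 = (-0.75000, 0.00000, 4.25000); divide by 4.25000 → v2 = (-0.17647, 0.00000, 1.00000)
Requested entry of v2: 3/-17 = -0.1765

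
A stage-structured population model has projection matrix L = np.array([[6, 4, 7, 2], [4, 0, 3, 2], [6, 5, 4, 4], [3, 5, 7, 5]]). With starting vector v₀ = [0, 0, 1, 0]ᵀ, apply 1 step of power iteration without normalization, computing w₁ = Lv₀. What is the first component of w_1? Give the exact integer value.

7

w1 = Lv₀ = (6·0 + 4·0 + 7·1 + 2·0; 4·0 + 0·0 + 3·1 + 2·0; 6·0 + 5·0 + 4·1 + 4·0; 3·0 + 5·0 + 7·1 + 5·0) = (7, 3, 4, 7)
The requested component of w1 is 7.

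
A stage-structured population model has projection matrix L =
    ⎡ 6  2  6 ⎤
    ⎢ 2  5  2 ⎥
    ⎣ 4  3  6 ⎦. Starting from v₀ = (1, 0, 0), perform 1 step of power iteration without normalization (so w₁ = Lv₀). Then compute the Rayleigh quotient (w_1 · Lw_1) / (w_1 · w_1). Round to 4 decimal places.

λ ≈ 11.7857

w1 = Lv₀ = (6·1 + 2·0 + 6·0; 2·1 + 5·0 + 2·0; 4·1 + 3·0 + 6·0) = (6, 2, 4)
Lw1 = (64, 30, 54)
w1·Lw1 = 6·64 + 2·30 + 4·54 = 660; w1·w1 = 6·6 + 2·2 + 4·4 = 56
λ ≈ 660/56 = 11.7857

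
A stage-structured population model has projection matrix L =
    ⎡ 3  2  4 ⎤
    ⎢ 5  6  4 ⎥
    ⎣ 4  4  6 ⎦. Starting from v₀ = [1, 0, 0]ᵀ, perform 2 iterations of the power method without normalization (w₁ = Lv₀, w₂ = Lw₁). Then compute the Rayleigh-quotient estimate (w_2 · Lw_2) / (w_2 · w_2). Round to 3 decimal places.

w1 = Lv₀ = (3·1 + 2·0 + 4·0; 5·1 + 6·0 + 4·0; 4·1 + 4·0 + 6·0) = (3, 5, 4)
w2 = Lw1 = (3·3 + 2·5 + 4·4; 5·3 + 6·5 + 4·4; 4·3 + 4·5 + 6·4) = (35, 61, 56)
Lw2 = (451, 765, 720)
w2·Lw2 = 35·451 + 61·765 + 56·720 = 102770; w2·w2 = 35·35 + 61·61 + 56·56 = 8082
λ ≈ 102770/8082 = 12.716

λ ≈ 12.716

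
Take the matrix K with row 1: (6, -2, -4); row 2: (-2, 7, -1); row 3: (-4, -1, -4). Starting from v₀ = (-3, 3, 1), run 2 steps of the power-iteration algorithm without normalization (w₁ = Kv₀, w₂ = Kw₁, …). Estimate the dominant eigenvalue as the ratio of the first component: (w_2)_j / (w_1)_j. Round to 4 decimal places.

w1 = Kv₀ = (6·(-3) + (-2)·3 + (-4)·1; (-2)·(-3) + 7·3 + (-1)·1; (-4)·(-3) + (-1)·3 + (-4)·1) = (-28, 26, 5)
w2 = Kw1 = (6·(-28) + (-2)·26 + (-4)·5; (-2)·(-28) + 7·26 + (-1)·5; (-4)·(-28) + (-1)·26 + (-4)·5) = (-240, 233, 66)
Ratio at component: -240 / -28 = 8.5714

8.5714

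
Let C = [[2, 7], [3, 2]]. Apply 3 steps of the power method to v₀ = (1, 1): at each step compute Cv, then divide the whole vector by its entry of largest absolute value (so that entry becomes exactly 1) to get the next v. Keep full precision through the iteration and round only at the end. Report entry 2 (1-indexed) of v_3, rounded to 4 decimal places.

0.6384

Cv0 = (9.00000, 5.00000); divide by 9.00000 → v1 = (1.00000, 0.55556)
Cv1 = (5.88889, 4.11111); divide by 5.88889 → v2 = (1.00000, 0.69811)
Cv2 = (6.88679, 4.39623); divide by 6.88679 → v3 = (1.00000, 0.63836)
Requested entry of v3: 233/365 = 0.6384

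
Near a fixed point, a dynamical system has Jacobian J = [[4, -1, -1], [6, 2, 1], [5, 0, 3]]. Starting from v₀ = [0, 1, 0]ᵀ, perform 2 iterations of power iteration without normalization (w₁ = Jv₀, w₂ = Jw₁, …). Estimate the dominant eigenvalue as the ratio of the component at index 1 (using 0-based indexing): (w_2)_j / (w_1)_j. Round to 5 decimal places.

λ ≈ -1.00000

w1 = Jv₀ = (4·0 + (-1)·1 + (-1)·0; 6·0 + 2·1 + 1·0; 5·0 + 0·1 + 3·0) = (-1, 2, 0)
w2 = Jw1 = (4·(-1) + (-1)·2 + (-1)·0; 6·(-1) + 2·2 + 1·0; 5·(-1) + 0·2 + 3·0) = (-6, -2, -5)
Ratio at component: -2 / 2 = -1.00000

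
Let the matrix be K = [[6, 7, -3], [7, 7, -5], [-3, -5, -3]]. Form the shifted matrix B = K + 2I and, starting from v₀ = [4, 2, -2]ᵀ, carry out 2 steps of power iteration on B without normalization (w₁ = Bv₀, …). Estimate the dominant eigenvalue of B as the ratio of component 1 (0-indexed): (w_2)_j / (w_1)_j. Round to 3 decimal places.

B = K + 2I has rows (8, 7, -3); (7, 9, -5); (-3, -5, -1)
w1 = Bv₀ = (52, 56, -20)
w2 = Bw1 = (868, 968, -416)
Ratio: 968/56 = 17.286

17.286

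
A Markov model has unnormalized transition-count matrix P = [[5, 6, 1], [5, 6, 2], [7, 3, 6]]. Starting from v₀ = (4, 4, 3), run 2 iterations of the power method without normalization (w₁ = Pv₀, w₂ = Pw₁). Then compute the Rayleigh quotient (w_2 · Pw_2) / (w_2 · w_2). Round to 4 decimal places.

13.2017

w1 = Pv₀ = (47, 50, 58)
w2 = Pw1 = (593, 651, 827)
Pw2 = (7698, 8525, 11066)
w2·Pw2 = 593·7698 + 651·8525 + 827·11066 = 19266271; w2·w2 = 593·593 + 651·651 + 827·827 = 1459379
λ ≈ 19266271/1459379 = 13.2017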